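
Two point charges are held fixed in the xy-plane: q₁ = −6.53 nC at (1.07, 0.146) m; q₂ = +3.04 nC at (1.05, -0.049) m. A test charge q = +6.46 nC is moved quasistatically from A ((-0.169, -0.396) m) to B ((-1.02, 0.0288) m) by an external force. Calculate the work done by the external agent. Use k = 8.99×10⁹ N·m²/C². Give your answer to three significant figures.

For quasistatic motion the external work equals the change in potential energy: W_ext = qΔV = q(V_B − V_A).
At A: distances to the source charges are 1.35 m, 1.27 m; V_A = Σ kqᵢ/rᵢ = -21.8 V.
At B: distances to the source charges are 2.09 m, 2.07 m; V_B = Σ kqᵢ/rᵢ = -14.9 V.
ΔV = V_B − V_A = 7.00 V.
W_ext = qΔV = (6.46×10⁻⁹ C)(7.00 V) = 4.52×10⁻⁸ J.

4.52×10⁻⁸ J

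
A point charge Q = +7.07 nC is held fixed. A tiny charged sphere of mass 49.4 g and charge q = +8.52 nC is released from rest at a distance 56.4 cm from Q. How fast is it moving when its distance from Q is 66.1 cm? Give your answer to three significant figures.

2.39×10⁻³ m/s

Only the electrostatic force acts, so mechanical energy is conserved: ½mv² = U₁ − U₂ = kQq(1/r₁ − 1/r₂).
U₁ − U₂ = (8.99×10⁹ N·m²/C²)(7.07×10⁻⁹ C)(8.52×10⁻⁹ C)(1/0.564 − 1/0.661) = 1.41×10⁻⁷ J.
v = √(2·1.41×10⁻⁷/0.0494) = 2.39×10⁻³ m/s.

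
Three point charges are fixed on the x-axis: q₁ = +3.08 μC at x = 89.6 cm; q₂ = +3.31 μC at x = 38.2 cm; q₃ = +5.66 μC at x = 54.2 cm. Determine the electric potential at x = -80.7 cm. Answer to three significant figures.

Electric potential is a scalar, so the contributions from each charge add algebraically: V = Σ kqᵢ/rᵢ.
Distances from the field point to each charge: r₁ = 1.70 m, r₂ = 1.19 m, r₃ = 1.35 m.
V = k[(3.08×10⁻⁶)/(1.70) + (3.31×10⁻⁶)/(1.19) + (5.66×10⁻⁶)/(1.35)] = 7.90×10⁴ V.

7.90×10⁴ V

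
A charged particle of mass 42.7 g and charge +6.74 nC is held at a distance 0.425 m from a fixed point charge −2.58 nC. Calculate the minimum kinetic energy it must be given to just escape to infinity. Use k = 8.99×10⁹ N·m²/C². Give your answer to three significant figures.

To just escape, total mechanical energy must reach zero at infinity: ½mv²_min + U = 0, so ½mv²_min = −U = |kQq|/r.
|U| = |kQq|/r = (8.99×10⁹ N·m²/C²)(2.58×10⁻⁹)(6.74×10⁻⁹)/(0.425) = 3.68×10⁻⁷ J.

3.68×10⁻⁷ J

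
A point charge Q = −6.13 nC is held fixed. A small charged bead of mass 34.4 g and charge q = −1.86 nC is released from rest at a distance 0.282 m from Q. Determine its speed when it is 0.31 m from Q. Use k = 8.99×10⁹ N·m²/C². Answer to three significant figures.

1.38×10⁻³ m/s

Only the electrostatic force acts, so mechanical energy is conserved: ½mv² = U₁ − U₂ = kQq(1/r₁ − 1/r₂).
U₁ − U₂ = (8.99×10⁹ N·m²/C²)(-6.13×10⁻⁹ C)(-1.86×10⁻⁹ C)(1/0.282 − 1/0.310) = 3.28×10⁻⁸ J.
v = √(2·3.28×10⁻⁸/0.0344) = 1.38×10⁻³ m/s.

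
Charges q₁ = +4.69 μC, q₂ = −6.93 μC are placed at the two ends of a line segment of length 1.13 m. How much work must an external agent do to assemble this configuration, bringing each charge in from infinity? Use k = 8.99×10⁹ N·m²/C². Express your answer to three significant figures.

-0.259 J

The assembly work is the sum of pairwise potential energies, U = Σ_{i<j} kqᵢqⱼ/rᵢⱼ.
The separation is r = 1.13 m.
U = (-0.259) = -0.259 J.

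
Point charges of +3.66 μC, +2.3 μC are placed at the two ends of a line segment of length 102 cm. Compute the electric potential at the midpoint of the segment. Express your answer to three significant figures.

1.05×10⁵ V

The total potential is the scalar sum of each charge's contribution, V = Σ kqᵢ/rᵢ.
Each charge is 0.510 m from the midpoint.
V = k[(3.66×10⁻⁶)/(0.510) + (2.30×10⁻⁶)/(0.510)] = 1.05×10⁵ V.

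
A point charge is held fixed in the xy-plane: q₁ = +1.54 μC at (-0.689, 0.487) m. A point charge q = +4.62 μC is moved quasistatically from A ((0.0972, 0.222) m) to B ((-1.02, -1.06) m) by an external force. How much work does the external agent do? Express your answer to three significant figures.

For quasistatic motion the external work equals the change in potential energy: W_ext = qΔV = q(V_B − V_A).
At A: distance to the source charge is 0.830 m; V_A = kq₁/r = 1.67×10⁴ V.
At B: distance to the source charge is 1.58 m; V_B = kq₁/r = 8750 V.
ΔV = V_B − V_A = -7940 V.
W_ext = qΔV = (4.62×10⁻⁶ C)(-7940 V) = -0.0367 J.

-0.0367 J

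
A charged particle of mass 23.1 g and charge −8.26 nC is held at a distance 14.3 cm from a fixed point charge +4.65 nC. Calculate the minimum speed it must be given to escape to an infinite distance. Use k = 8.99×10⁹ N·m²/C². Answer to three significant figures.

To just escape, total mechanical energy must reach zero at infinity: ½mv²_min + U = 0, so ½mv²_min = −U = |kQq|/r.
|U| = |kQq|/r = (8.99×10⁹ N·m²/C²)(4.65×10⁻⁹)(8.26×10⁻⁹)/(0.143) = 2.41×10⁻⁶ J.
v_min = √(2|U|/m) = √(2·2.41×10⁻⁶/0.0231) = 0.0145 m/s.

0.0145 m/s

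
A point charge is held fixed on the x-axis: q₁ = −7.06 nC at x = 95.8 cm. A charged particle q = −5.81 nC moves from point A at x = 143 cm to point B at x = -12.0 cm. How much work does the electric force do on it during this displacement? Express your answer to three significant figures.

The work done by the electric force is W_field = −ΔU = −q(V_B − V_A) = q(V_A − V_B).
At A: distance to the source charge is 0.472 m; V_A = kq₁/r = -134 V.
At B: distance to the source charge is 1.08 m; V_B = kq₁/r = -58.9 V.
ΔV = V_B − V_A = 75.6 V.
W_field = −qΔV = −(-5.81×10⁻⁹ C)(75.6 V) = 4.39×10⁻⁷ J.

4.39×10⁻⁷ J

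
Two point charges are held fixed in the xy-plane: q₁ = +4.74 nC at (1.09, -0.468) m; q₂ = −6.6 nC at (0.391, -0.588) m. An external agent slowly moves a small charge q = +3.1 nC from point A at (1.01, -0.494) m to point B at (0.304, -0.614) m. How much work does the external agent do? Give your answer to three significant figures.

-3.14×10⁻⁶ J

For quasistatic motion the external work equals the change in potential energy: W_ext = qΔV = q(V_B − V_A).
At A: distances to the source charges are 0.0841 m, 0.626 m; V_A = Σ kqᵢ/rᵢ = 412 V.
At B: distances to the source charges are 0.799 m, 0.0908 m; V_B = Σ kqᵢ/rᵢ = -600 V.
ΔV = V_B − V_A = -1010 V.
W_ext = qΔV = (3.10×10⁻⁹ C)(-1010 V) = -3.14×10⁻⁶ J.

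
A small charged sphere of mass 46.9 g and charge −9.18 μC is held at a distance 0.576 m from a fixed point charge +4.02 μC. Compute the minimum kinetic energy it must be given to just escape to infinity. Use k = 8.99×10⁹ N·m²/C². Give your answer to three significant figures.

To just escape, total mechanical energy must reach zero at infinity: ½mv²_min + U = 0, so ½mv²_min = −U = |kQq|/r.
|U| = |kQq|/r = (8.99×10⁹ N·m²/C²)(4.02×10⁻⁶)(9.18×10⁻⁶)/(0.576) = 0.576 J.

0.576 J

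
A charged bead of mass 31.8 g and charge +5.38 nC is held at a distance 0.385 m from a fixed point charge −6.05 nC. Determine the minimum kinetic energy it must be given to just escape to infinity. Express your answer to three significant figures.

7.60×10⁻⁷ J

To just escape, total mechanical energy must reach zero at infinity: ½mv²_min + U = 0, so ½mv²_min = −U = |kQq|/r.
|U| = |kQq|/r = (8.99×10⁹ N·m²/C²)(6.05×10⁻⁹)(5.38×10⁻⁹)/(0.385) = 7.60×10⁻⁷ J.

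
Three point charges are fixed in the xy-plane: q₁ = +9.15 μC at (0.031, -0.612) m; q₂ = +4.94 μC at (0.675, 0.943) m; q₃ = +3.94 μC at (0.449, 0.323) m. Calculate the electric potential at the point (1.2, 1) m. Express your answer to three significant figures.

1.60×10⁵ V

Electric potential is a scalar, so the contributions from each charge add algebraically: V = Σ kqᵢ/rᵢ.
Distances from the field point to each charge: r₁ = 1.99 m, r₂ = 0.528 m, r₃ = 1.01 m.
V = k[(9.15×10⁻⁶)/(1.99) + (4.94×10⁻⁶)/(0.528) + (3.94×10⁻⁶)/(1.01)] = 1.60×10⁵ V.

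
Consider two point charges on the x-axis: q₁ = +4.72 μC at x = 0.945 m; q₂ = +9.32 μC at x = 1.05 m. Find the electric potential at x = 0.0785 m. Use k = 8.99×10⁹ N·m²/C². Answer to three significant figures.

Electric potential is a scalar, so the contributions from each charge add algebraically: V = Σ kqᵢ/rᵢ.
Distances from the field point to each charge: r₁ = 0.866 m, r₂ = 0.972 m.
V = k[(4.72×10⁻⁶)/(0.866) + (9.32×10⁻⁶)/(0.972)] = 1.35×10⁵ V.

1.35×10⁵ V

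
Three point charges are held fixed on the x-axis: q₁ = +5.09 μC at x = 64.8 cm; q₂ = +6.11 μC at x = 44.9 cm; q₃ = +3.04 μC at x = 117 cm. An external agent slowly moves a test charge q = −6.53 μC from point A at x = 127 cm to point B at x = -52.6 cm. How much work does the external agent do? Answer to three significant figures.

1.97 J

For quasistatic motion the external work equals the change in potential energy: W_ext = qΔV = q(V_B − V_A).
At A: distances to the source charges are 0.622 m, 0.821 m, 0.100 m; V_A = Σ kqᵢ/rᵢ = 4.14×10⁵ V.
At B: distances to the source charges are 1.17 m, 0.975 m, 1.70 m; V_B = Σ kqᵢ/rᵢ = 1.11×10⁵ V.
ΔV = V_B − V_A = -3.02×10⁵ V.
W_ext = qΔV = (-6.53×10⁻⁶ C)(-3.02×10⁵ V) = 1.97 J.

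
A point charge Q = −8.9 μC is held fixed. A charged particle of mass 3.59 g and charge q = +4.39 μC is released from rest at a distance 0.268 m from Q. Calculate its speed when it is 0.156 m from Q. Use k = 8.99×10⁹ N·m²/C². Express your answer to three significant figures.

22.9 m/s

Only the electrostatic force acts, so mechanical energy is conserved: ½mv² = U₁ − U₂ = kQq(1/r₁ − 1/r₂).
U₁ − U₂ = (8.99×10⁹ N·m²/C²)(-8.90×10⁻⁶ C)(4.39×10⁻⁶ C)(1/0.268 − 1/0.156) = 0.941 J.
v = √(2·0.941/3.59×10⁻³) = 22.9 m/s.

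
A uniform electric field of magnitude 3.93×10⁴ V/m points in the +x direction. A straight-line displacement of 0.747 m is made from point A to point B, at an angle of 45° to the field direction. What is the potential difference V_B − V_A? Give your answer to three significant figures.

-2.08×10⁴ V

Only the component of displacement along E changes the potential: ΔV = −E·d·cosθ.
ΔV = −(3.93×10⁴ V/m)(0.747 m)cos45° = -2.08×10⁴ V.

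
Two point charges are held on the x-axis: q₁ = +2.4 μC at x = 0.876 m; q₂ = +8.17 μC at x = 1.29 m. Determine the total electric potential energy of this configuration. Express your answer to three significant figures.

0.426 J

The work to assemble the configuration equals its total potential energy, U = Σ kqᵢqⱼ/rᵢⱼ over all pairs.
Pair separations: r₁₂ = 0.414 m.
U = (0.426) = 0.426 J.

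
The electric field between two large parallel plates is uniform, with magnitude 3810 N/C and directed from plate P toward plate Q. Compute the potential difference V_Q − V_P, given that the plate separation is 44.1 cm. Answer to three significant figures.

-1680 V

In a uniform field, potential decreases in the direction of E: ΔV = −E·d for a displacement d parallel to E.
Going from P to Q is a displacement of 44.1 cm along the field, so V_Q − V_P = −Ed = -1680 V.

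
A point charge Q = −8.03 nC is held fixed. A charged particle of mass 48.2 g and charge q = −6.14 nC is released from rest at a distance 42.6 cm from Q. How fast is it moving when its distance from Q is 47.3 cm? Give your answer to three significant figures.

2.07×10⁻³ m/s

Only the electrostatic force acts, so mechanical energy is conserved: ½mv² = U₁ − U₂ = kQq(1/r₁ − 1/r₂).
U₁ − U₂ = (8.99×10⁹ N·m²/C²)(-8.03×10⁻⁹ C)(-6.14×10⁻⁹ C)(1/0.426 − 1/0.473) = 1.03×10⁻⁷ J.
v = √(2·1.03×10⁻⁷/0.0482) = 2.07×10⁻³ m/s.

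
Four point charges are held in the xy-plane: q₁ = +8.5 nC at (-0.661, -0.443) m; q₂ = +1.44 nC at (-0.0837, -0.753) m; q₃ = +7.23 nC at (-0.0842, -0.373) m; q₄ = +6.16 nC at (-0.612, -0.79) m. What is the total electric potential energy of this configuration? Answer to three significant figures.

3.45×10⁻⁶ J

The work to assemble the configuration equals its total potential energy, U = Σ kqᵢqⱼ/rᵢⱼ over all pairs.
Pair separations: r₁₂ = 0.655 m, r₁₃ = 0.581 m, r₁₄ = 0.350 m, r₂₃ = 0.380 m, r₂₄ = 0.530 m, r₃₄ = 0.673 m.
Summing all 6 pair terms gives U = 3.45×10⁻⁶ J.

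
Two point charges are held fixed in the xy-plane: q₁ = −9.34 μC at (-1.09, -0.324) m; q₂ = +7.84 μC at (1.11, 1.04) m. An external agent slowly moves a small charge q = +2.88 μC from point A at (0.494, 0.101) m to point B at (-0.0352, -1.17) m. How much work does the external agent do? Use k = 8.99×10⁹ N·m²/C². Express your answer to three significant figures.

-0.131 J

For quasistatic motion the external work equals the change in potential energy: W_ext = qΔV = q(V_B − V_A).
At A: distances to the source charges are 1.64 m, 1.12 m; V_A = Σ kqᵢ/rᵢ = 1.16×10⁴ V.
At B: distances to the source charges are 1.35 m, 2.49 m; V_B = Σ kqᵢ/rᵢ = -3.38×10⁴ V.
ΔV = V_B − V_A = -4.53×10⁴ V.
W_ext = qΔV = (2.88×10⁻⁶ C)(-4.53×10⁴ V) = -0.131 J.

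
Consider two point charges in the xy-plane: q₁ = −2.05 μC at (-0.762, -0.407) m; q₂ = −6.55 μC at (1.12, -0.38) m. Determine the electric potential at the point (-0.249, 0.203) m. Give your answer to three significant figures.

-6.27×10⁴ V

The total potential is the scalar sum of each charge's contribution, V = Σ kqᵢ/rᵢ.
Distances from the field point to each charge: r₁ = 0.797 m, r₂ = 1.49 m.
V = k[(-2.05×10⁻⁶)/(0.797) + (-6.55×10⁻⁶)/(1.49)] = -6.27×10⁴ V.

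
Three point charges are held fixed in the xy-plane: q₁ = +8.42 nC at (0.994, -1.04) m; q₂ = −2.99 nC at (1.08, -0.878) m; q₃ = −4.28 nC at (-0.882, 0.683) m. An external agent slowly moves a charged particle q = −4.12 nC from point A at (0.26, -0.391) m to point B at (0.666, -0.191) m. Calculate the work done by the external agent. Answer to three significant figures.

-1.43×10⁻⁸ J

For quasistatic motion the external work equals the change in potential energy: W_ext = qΔV = q(V_B − V_A).
At A: distances to the source charges are 0.980 m, 0.954 m, 1.57 m; V_A = Σ kqᵢ/rᵢ = 24.5 V.
At B: distances to the source charges are 0.910 m, 0.802 m, 1.78 m; V_B = Σ kqᵢ/rᵢ = 28.0 V.
ΔV = V_B − V_A = 3.48 V.
W_ext = qΔV = (-4.12×10⁻⁹ C)(3.48 V) = -1.43×10⁻⁸ J.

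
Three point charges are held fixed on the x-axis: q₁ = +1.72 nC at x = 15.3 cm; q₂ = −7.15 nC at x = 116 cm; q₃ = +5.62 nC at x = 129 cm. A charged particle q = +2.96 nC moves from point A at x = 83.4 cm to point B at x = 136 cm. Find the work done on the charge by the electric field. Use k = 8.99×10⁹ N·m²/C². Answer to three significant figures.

-1.41×10⁻⁶ J

The work done by the electric force is W_field = −ΔU = −q(V_B − V_A) = q(V_A − V_B).
At A: distances to the source charges are 0.681 m, 0.326 m, 0.456 m; V_A = Σ kqᵢ/rᵢ = -63.7 V.
At B: distances to the source charges are 1.21 m, 0.200 m, 0.0700 m; V_B = Σ kqᵢ/rᵢ = 413 V.
ΔV = V_B − V_A = 477 V.
W_field = −qΔV = −(2.96×10⁻⁹ C)(477 V) = -1.41×10⁻⁶ J.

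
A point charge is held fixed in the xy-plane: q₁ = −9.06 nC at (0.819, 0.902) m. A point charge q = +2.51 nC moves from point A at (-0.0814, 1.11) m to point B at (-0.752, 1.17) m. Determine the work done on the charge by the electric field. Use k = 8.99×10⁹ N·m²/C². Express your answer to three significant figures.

The work done by the electric force is W_field = −ΔU = −q(V_B − V_A) = q(V_A − V_B).
At A: distance to the source charge is 0.924 m; V_A = kq₁/r = -88.1 V.
At B: distance to the source charge is 1.59 m; V_B = kq₁/r = -51.1 V.
ΔV = V_B − V_A = 37.0 V.
W_field = −qΔV = −(2.51×10⁻⁹ C)(37.0 V) = -9.29×10⁻⁸ J.

-9.29×10⁻⁸ J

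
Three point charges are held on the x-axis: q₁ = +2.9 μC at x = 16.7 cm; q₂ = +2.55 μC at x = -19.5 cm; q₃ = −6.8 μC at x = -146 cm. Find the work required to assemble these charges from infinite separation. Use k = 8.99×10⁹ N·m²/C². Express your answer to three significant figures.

The assembly work is the sum of pairwise potential energies, U = Σ_{i<j} kqᵢqⱼ/rᵢⱼ.
Pair separations: r₁₂ = 0.362 m, r₁₃ = 1.63 m, r₂₃ = 1.26 m.
U = (0.184) + (-0.109) + (-0.123) = -0.0485 J.

-0.0485 J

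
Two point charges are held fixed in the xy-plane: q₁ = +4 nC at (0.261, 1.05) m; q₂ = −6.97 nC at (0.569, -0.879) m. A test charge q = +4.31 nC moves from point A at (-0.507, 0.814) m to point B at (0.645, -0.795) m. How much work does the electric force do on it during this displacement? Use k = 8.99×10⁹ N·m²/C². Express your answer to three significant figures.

The work done by the electric force is W_field = −ΔU = −q(V_B − V_A) = q(V_A − V_B).
At A: distances to the source charges are 0.803 m, 2.01 m; V_A = Σ kqᵢ/rᵢ = 13.5 V.
At B: distances to the source charges are 1.88 m, 0.113 m; V_B = Σ kqᵢ/rᵢ = -534 V.
ΔV = V_B − V_A = -548 V.
W_field = −qΔV = −(4.31×10⁻⁹ C)(-548 V) = 2.36×10⁻⁶ J.

2.36×10⁻⁶ J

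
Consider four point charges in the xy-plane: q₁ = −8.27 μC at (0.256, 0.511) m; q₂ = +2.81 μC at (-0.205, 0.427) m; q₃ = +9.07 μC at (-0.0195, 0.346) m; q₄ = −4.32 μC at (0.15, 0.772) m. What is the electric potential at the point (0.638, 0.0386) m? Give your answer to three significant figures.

-2.69×10⁴ V

Electric potential is a scalar, so the contributions from each charge add algebraically: V = Σ kqᵢ/rᵢ.
Distances from the field point to each charge: r₁ = 0.608 m, r₂ = 0.928 m, r₃ = 0.726 m, r₄ = 0.881 m.
V = k[(-8.27×10⁻⁶)/(0.608) + (2.81×10⁻⁶)/(0.928) + (9.07×10⁻⁶)/(0.726) + (-4.32×10⁻⁶)/(0.881)] = -2.69×10⁴ V.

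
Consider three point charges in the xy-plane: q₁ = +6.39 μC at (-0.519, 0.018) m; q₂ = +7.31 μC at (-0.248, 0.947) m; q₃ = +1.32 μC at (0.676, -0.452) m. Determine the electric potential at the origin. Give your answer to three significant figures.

1.92×10⁵ V

Electric potential is a scalar, so the contributions from each charge add algebraically: V = Σ kqᵢ/rᵢ.
Distances from the field point to each charge: r₁ = 0.519 m, r₂ = 0.979 m, r₃ = 0.813 m.
V = k[(6.39×10⁻⁶)/(0.519) + (7.31×10⁻⁶)/(0.979) + (1.32×10⁻⁶)/(0.813)] = 1.92×10⁵ V.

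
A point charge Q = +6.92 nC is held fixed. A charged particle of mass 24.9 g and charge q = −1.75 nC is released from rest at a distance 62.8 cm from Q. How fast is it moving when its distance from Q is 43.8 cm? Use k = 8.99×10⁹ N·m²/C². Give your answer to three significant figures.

2.46×10⁻³ m/s

Only the electrostatic force acts, so mechanical energy is conserved: ½mv² = U₁ − U₂ = kQq(1/r₁ − 1/r₂).
U₁ − U₂ = (8.99×10⁹ N·m²/C²)(6.92×10⁻⁹ C)(-1.75×10⁻⁹ C)(1/0.628 − 1/0.438) = 7.52×10⁻⁸ J.
v = √(2·7.52×10⁻⁸/0.0249) = 2.46×10⁻³ m/s.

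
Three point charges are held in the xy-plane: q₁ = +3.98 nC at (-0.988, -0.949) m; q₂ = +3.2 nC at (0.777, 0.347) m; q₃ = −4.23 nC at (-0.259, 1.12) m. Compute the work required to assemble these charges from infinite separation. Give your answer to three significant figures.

-1.11×10⁻⁷ J

The assembly work is the sum of pairwise potential energies, U = Σ_{i<j} kqᵢqⱼ/rᵢⱼ.
Pair separations: r₁₂ = 2.19 m, r₁₃ = 2.19 m, r₂₃ = 1.29 m.
U = (5.23×10⁻⁸) + (-6.90×10⁻⁸) + (-9.41×10⁻⁸) = -1.11×10⁻⁷ J.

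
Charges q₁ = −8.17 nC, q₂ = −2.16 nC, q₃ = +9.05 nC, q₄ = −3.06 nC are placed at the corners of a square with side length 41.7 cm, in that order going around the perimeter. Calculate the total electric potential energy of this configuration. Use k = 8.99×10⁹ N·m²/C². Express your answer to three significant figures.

The work to assemble the configuration equals its total potential energy, U = Σ kqᵢqⱼ/rᵢⱼ over all pairs.
The four side pairs have separation 0.417 m and the two diagonal pairs 0.590 m.
Summing all 6 pair terms gives U = -1.13×10⁻⁶ J.

-1.13×10⁻⁶ J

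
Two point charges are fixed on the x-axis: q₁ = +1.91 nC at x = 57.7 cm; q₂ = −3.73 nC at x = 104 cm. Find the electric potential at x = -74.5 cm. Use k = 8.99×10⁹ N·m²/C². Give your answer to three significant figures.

Electric potential is a scalar, so the contributions from each charge add algebraically: V = Σ kqᵢ/rᵢ.
Distances from the field point to each charge: r₁ = 1.32 m, r₂ = 1.79 m.
V = k[(1.91×10⁻⁹)/(1.32) + (-3.73×10⁻⁹)/(1.79)] = -5.80 V.

-5.80 V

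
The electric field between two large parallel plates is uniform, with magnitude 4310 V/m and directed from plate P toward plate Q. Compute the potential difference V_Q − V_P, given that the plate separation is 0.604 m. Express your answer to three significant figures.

In a uniform field, potential decreases in the direction of E: ΔV = −E·d for a displacement d parallel to E.
Going from P to Q is a displacement of 0.604 m along the field, so V_Q − V_P = −Ed = -2600 V.

-2600 V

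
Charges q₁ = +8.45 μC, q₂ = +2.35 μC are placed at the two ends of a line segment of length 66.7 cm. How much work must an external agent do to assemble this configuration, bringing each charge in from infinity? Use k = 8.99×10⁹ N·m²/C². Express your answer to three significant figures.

The assembly work is the sum of pairwise potential energies, U = Σ_{i<j} kqᵢqⱼ/rᵢⱼ.
The separation is r = 0.667 m.
U = (0.268) = 0.268 J.

0.268 J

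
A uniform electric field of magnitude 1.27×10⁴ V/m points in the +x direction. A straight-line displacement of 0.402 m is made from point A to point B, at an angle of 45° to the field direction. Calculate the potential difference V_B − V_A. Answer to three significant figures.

Only the component of displacement along E changes the potential: ΔV = −E·d·cosθ.
ΔV = −(1.27×10⁴ V/m)(0.402 m)cos45° = -3610 V.

-3610 V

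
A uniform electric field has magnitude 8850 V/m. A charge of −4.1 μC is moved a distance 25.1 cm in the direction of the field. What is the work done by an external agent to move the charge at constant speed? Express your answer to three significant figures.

The potential change for a displacement 25.1 cm in the direction of the field is ΔV = −Ed = -2220 V.
W_ext = qΔV = 9.11×10⁻³ J.

9.11×10⁻³ J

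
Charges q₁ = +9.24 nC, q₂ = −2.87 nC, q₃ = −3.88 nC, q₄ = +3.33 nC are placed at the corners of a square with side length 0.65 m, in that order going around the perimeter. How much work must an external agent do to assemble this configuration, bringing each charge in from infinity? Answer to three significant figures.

-4.10×10⁻⁷ J

The assembly work is the sum of pairwise potential energies, U = Σ_{i<j} kqᵢqⱼ/rᵢⱼ.
The four side pairs have separation 0.650 m and the two diagonal pairs 0.919 m.
Summing all 6 pair terms gives U = -4.10×10⁻⁷ J.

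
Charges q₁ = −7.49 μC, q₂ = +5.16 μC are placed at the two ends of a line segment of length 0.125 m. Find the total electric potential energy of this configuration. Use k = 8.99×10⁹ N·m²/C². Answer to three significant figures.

-2.78 J

The assembly work is the sum of pairwise potential energies, U = Σ_{i<j} kqᵢqⱼ/rᵢⱼ.
The separation is r = 0.125 m.
U = (-2.78) = -2.78 J.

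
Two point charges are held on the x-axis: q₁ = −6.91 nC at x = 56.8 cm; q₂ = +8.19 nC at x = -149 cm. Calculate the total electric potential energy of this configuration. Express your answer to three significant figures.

The assembly work is the sum of pairwise potential energies, U = Σ_{i<j} kqᵢqⱼ/rᵢⱼ.
Pair separations: r₁₂ = 2.06 m.
U = (-2.47×10⁻⁷) = -2.47×10⁻⁷ J.

-2.47×10⁻⁷ J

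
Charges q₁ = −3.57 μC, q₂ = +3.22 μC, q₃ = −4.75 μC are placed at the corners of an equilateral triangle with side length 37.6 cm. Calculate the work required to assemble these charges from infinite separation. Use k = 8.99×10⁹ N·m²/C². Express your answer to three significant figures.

-0.235 J

The assembly work is the sum of pairwise potential energies, U = Σ_{i<j} kqᵢqⱼ/rᵢⱼ.
All three pair separations equal the side length, 0.376 m.
U = (-0.275) + (0.405) + (-0.366) = -0.235 J.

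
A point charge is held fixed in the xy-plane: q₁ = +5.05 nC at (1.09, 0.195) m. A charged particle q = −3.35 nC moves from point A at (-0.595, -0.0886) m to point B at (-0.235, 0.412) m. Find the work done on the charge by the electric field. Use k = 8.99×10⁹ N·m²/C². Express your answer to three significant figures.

2.43×10⁻⁸ J

The work done by the electric force is W_field = −ΔU = −q(V_B − V_A) = q(V_A − V_B).
At A: distance to the source charge is 1.71 m; V_A = kq₁/r = 26.6 V.
At B: distance to the source charge is 1.34 m; V_B = kq₁/r = 33.8 V.
ΔV = V_B − V_A = 7.24 V.
W_field = −qΔV = −(-3.35×10⁻⁹ C)(7.24 V) = 2.43×10⁻⁸ J.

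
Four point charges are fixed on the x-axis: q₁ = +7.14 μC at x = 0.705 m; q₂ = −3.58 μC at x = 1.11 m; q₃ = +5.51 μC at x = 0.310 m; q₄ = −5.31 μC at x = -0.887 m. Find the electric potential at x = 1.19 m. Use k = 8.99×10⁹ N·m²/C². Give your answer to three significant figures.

-2.37×10⁵ V

Electric potential is a scalar, so the contributions from each charge add algebraically: V = Σ kqᵢ/rᵢ.
Distances from the field point to each charge: r₁ = 0.485 m, r₂ = 0.0800 m, r₃ = 0.880 m, r₄ = 2.08 m.
V = k[(7.14×10⁻⁶)/(0.485) + (-3.58×10⁻⁶)/(0.0800) + (5.51×10⁻⁶)/(0.880) + (-5.31×10⁻⁶)/(2.08)] = -2.37×10⁵ V.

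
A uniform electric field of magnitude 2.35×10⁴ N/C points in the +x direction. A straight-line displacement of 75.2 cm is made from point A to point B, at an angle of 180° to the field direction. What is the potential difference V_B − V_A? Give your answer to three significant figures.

Only the component of displacement along E changes the potential: ΔV = −E·d·cosθ.
ΔV = −(2.35×10⁴ V/m)(0.752 m)cos180° = 1.77×10⁴ V.

1.77×10⁴ V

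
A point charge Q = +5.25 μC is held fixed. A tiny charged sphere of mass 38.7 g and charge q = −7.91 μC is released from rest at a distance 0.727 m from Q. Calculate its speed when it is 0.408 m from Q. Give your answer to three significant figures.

4.56 m/s

Only the electrostatic force acts, so mechanical energy is conserved: ½mv² = U₁ − U₂ = kQq(1/r₁ − 1/r₂).
U₁ − U₂ = (8.99×10⁹ N·m²/C²)(5.25×10⁻⁶ C)(-7.91×10⁻⁶ C)(1/0.727 − 1/0.408) = 0.402 J.
v = √(2·0.402/0.0387) = 4.56 m/s.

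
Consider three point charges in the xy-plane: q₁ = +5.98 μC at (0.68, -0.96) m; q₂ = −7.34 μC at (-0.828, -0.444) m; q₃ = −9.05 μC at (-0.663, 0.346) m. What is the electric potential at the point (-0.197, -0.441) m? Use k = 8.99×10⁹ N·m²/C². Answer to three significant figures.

Electric potential is a scalar, so the contributions from each charge add algebraically: V = Σ kqᵢ/rᵢ.
Distances from the field point to each charge: r₁ = 1.02 m, r₂ = 0.631 m, r₃ = 0.915 m.
V = k[(5.98×10⁻⁶)/(1.02) + (-7.34×10⁻⁶)/(0.631) + (-9.05×10⁻⁶)/(0.915)] = -1.41×10⁵ V.

-1.41×10⁵ V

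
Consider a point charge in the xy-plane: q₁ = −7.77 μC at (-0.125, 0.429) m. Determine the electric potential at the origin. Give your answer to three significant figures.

-1.56×10⁵ V

Electric potential is a scalar, so the contributions from each charge add algebraically: V = Σ kqᵢ/rᵢ.
Distances from the field point to each charge: r₁ = 0.447 m.
V = k[(-7.77×10⁻⁶)/(0.447)] = -1.56×10⁵ V.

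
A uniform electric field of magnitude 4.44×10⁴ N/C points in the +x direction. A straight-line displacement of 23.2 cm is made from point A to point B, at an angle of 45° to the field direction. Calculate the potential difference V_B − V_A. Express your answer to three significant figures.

Only the component of displacement along E changes the potential: ΔV = −E·d·cosθ.
ΔV = −(4.44×10⁴ V/m)(0.232 m)cos45° = -7280 V.

-7280 V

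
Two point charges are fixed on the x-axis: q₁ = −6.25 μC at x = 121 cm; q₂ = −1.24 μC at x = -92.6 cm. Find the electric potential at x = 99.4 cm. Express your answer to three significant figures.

-2.66×10⁵ V

The total potential is the scalar sum of each charge's contribution, V = Σ kqᵢ/rᵢ.
Distances from the field point to each charge: r₁ = 0.216 m, r₂ = 1.92 m.
V = k[(-6.25×10⁻⁶)/(0.216) + (-1.24×10⁻⁶)/(1.92)] = -2.66×10⁵ V.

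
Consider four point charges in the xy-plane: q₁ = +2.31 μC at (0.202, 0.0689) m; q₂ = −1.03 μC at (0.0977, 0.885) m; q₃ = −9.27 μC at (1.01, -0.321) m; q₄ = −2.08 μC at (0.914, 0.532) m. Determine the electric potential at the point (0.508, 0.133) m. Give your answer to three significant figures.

-1.00×10⁵ V

Electric potential is a scalar, so the contributions from each charge add algebraically: V = Σ kqᵢ/rᵢ.
Distances from the field point to each charge: r₁ = 0.313 m, r₂ = 0.857 m, r₃ = 0.677 m, r₄ = 0.569 m.
V = k[(2.31×10⁻⁶)/(0.313) + (-1.03×10⁻⁶)/(0.857) + (-9.27×10⁻⁶)/(0.677) + (-2.08×10⁻⁶)/(0.569)] = -1.00×10⁵ V.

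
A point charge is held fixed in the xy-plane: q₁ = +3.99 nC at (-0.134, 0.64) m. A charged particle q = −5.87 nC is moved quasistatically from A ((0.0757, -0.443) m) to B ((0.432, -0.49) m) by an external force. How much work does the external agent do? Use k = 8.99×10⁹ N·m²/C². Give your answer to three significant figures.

2.43×10⁻⁸ J

For quasistatic motion the external work equals the change in potential energy: W_ext = qΔV = q(V_B − V_A).
At A: distance to the source charge is 1.10 m; V_A = kq₁/r = 32.5 V.
At B: distance to the source charge is 1.26 m; V_B = kq₁/r = 28.4 V.
ΔV = V_B − V_A = -4.13 V.
W_ext = qΔV = (-5.87×10⁻⁹ C)(-4.13 V) = 2.43×10⁻⁸ J.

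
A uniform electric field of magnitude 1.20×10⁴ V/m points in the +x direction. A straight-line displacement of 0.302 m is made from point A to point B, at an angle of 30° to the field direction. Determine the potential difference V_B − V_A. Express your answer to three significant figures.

-3140 V

Only the component of displacement along E changes the potential: ΔV = −E·d·cosθ.
ΔV = −(1.20×10⁴ V/m)(0.302 m)cos30° = -3140 V.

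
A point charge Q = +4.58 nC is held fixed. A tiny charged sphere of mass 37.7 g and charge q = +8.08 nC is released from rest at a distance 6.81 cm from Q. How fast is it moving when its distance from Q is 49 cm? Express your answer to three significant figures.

Only the electrostatic force acts, so mechanical energy is conserved: ½mv² = U₁ − U₂ = kQq(1/r₁ − 1/r₂).
U₁ − U₂ = (8.99×10⁹ N·m²/C²)(4.58×10⁻⁹ C)(8.08×10⁻⁹ C)(1/0.0681 − 1/0.490) = 4.21×10⁻⁶ J.
v = √(2·4.21×10⁻⁶/0.0377) = 0.0149 m/s.

0.0149 m/s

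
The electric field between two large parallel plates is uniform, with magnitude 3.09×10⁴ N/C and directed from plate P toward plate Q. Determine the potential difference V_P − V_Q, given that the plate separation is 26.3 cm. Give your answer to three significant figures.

8130 V

In a uniform field, potential decreases in the direction of E: ΔV = −E·d for a displacement d parallel to E.
Going from Q to P is a displacement of 26.3 cm opposite to the field, so V_P − V_Q = +Ed = 8130 V.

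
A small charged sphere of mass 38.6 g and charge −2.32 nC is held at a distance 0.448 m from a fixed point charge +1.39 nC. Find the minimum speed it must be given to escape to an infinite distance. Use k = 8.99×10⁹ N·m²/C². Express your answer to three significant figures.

1.83×10⁻³ m/s

To just escape, total mechanical energy must reach zero at infinity: ½mv²_min + U = 0, so ½mv²_min = −U = |kQq|/r.
|U| = |kQq|/r = (8.99×10⁹ N·m²/C²)(1.39×10⁻⁹)(2.32×10⁻⁹)/(0.448) = 6.47×10⁻⁸ J.
v_min = √(2|U|/m) = √(2·6.47×10⁻⁸/0.0386) = 1.83×10⁻³ m/s.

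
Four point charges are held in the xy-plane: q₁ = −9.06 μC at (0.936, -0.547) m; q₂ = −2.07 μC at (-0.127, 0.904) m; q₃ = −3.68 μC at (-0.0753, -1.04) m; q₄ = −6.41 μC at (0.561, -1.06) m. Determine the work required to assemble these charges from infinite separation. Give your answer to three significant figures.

The assembly work is the sum of pairwise potential energies, U = Σ_{i<j} kqᵢqⱼ/rᵢⱼ.
Pair separations: r₁₂ = 1.80 m, r₁₃ = 1.13 m, r₁₄ = 0.635 m, r₂₃ = 1.94 m, r₂₄ = 2.08 m, r₃₄ = 0.637 m.
Summing all 6 pair terms gives U = 1.61 J.

1.61 J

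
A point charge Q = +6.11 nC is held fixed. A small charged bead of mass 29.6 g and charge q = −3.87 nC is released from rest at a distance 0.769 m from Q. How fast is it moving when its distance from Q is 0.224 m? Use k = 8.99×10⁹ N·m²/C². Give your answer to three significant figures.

6.74×10⁻³ m/s

Only the electrostatic force acts, so mechanical energy is conserved: ½mv² = U₁ − U₂ = kQq(1/r₁ − 1/r₂).
U₁ − U₂ = (8.99×10⁹ N·m²/C²)(6.11×10⁻⁹ C)(-3.87×10⁻⁹ C)(1/0.769 − 1/0.224) = 6.73×10⁻⁷ J.
v = √(2·6.73×10⁻⁷/0.0296) = 6.74×10⁻³ m/s.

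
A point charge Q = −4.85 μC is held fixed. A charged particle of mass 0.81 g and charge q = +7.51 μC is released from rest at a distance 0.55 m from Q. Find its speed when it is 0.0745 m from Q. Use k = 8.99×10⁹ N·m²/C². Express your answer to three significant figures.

Only the electrostatic force acts, so mechanical energy is conserved: ½mv² = U₁ − U₂ = kQq(1/r₁ − 1/r₂).
U₁ − U₂ = (8.99×10⁹ N·m²/C²)(-4.85×10⁻⁶ C)(7.51×10⁻⁶ C)(1/0.550 − 1/0.0745) = 3.80 J.
v = √(2·3.80/8.10×10⁻⁴) = 96.9 m/s.

96.9 m/s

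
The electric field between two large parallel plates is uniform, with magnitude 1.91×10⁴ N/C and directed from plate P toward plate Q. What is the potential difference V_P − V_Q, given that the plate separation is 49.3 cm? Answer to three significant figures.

9420 V

In a uniform field, potential decreases in the direction of E: ΔV = −E·d for a displacement d parallel to E.
Going from Q to P is a displacement of 49.3 cm opposite to the field, so V_P − V_Q = +Ed = 9420 V.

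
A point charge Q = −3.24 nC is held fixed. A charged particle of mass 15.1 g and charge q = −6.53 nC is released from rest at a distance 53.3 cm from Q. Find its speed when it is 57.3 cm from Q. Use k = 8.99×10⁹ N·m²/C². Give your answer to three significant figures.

Only the electrostatic force acts, so mechanical energy is conserved: ½mv² = U₁ − U₂ = kQq(1/r₁ − 1/r₂).
U₁ − U₂ = (8.99×10⁹ N·m²/C²)(-3.24×10⁻⁹ C)(-6.53×10⁻⁹ C)(1/0.533 − 1/0.573) = 2.49×10⁻⁸ J.
v = √(2·2.49×10⁻⁸/0.0151) = 1.82×10⁻³ m/s.

1.82×10⁻³ m/s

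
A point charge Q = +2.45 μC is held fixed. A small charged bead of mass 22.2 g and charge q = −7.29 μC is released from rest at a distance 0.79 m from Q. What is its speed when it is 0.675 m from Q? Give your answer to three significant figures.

1.77 m/s

Only the electrostatic force acts, so mechanical energy is conserved: ½mv² = U₁ − U₂ = kQq(1/r₁ − 1/r₂).
U₁ − U₂ = (8.99×10⁹ N·m²/C²)(2.45×10⁻⁶ C)(-7.29×10⁻⁶ C)(1/0.790 − 1/0.675) = 0.0346 J.
v = √(2·0.0346/0.0222) = 1.77 m/s.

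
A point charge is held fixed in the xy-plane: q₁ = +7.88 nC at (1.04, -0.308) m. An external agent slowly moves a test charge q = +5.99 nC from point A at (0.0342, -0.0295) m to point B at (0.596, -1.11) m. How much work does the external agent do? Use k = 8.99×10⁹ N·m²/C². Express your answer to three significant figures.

For quasistatic motion the external work equals the change in potential energy: W_ext = qΔV = q(V_B − V_A).
At A: distance to the source charge is 1.04 m; V_A = kq₁/r = 67.9 V.
At B: distance to the source charge is 0.917 m; V_B = kq₁/r = 77.3 V.
ΔV = V_B − V_A = 9.40 V.
W_ext = qΔV = (5.99×10⁻⁹ C)(9.40 V) = 5.63×10⁻⁸ J.

5.63×10⁻⁸ J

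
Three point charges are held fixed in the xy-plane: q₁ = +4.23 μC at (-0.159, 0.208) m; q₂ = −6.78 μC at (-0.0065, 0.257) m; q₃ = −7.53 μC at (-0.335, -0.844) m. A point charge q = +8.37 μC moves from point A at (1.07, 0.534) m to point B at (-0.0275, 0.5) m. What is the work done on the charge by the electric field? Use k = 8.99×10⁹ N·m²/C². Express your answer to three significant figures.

1.01 J

The work done by the electric force is W_field = −ΔU = −q(V_B − V_A) = q(V_A − V_B).
At A: distances to the source charges are 1.27 m, 1.11 m, 1.97 m; V_A = Σ kqᵢ/rᵢ = -5.93×10⁴ V.
At B: distances to the source charges are 0.320 m, 0.244 m, 1.38 m; V_B = Σ kqᵢ/rᵢ = -1.80×10⁵ V.
ΔV = V_B − V_A = -1.21×10⁵ V.
W_field = −qΔV = −(8.37×10⁻⁶ C)(-1.21×10⁵ V) = 1.01 J.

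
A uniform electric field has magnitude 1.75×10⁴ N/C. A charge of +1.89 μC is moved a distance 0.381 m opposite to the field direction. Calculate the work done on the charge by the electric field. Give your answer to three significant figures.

-0.0126 J

The potential change for a displacement 0.381 m opposite to the field direction is ΔV = +Ed = 6670 V.
W_field = −qΔV = -0.0126 J.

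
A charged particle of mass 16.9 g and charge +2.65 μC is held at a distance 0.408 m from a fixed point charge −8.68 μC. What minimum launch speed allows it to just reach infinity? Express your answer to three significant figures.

To just escape, total mechanical energy must reach zero at infinity: ½mv²_min + U = 0, so ½mv²_min = −U = |kQq|/r.
|U| = |kQq|/r = (8.99×10⁹ N·m²/C²)(8.68×10⁻⁶)(2.65×10⁻⁶)/(0.408) = 0.507 J.
v_min = √(2|U|/m) = √(2·0.507/0.0169) = 7.74 m/s.

7.74 m/s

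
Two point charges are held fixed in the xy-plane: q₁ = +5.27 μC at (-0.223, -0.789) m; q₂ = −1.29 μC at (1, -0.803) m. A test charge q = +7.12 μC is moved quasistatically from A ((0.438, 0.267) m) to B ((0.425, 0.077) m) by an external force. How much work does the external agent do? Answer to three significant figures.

For quasistatic motion the external work equals the change in potential energy: W_ext = qΔV = q(V_B − V_A).
At A: distances to the source charges are 1.25 m, 1.21 m; V_A = Σ kqᵢ/rᵢ = 2.84×10⁴ V.
At B: distances to the source charges are 1.08 m, 1.05 m; V_B = Σ kqᵢ/rᵢ = 3.28×10⁴ V.
ΔV = V_B − V_A = 4340 V.
W_ext = qΔV = (7.12×10⁻⁶ C)(4340 V) = 0.0309 J.

0.0309 J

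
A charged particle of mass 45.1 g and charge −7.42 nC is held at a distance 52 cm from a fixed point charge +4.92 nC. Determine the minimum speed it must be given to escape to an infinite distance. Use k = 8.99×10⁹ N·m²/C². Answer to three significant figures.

5.29×10⁻³ m/s

To just escape, total mechanical energy must reach zero at infinity: ½mv²_min + U = 0, so ½mv²_min = −U = |kQq|/r.
|U| = |kQq|/r = (8.99×10⁹ N·m²/C²)(4.92×10⁻⁹)(7.42×10⁻⁹)/(0.520) = 6.31×10⁻⁷ J.
v_min = √(2|U|/m) = √(2·6.31×10⁻⁷/0.0451) = 5.29×10⁻³ m/s.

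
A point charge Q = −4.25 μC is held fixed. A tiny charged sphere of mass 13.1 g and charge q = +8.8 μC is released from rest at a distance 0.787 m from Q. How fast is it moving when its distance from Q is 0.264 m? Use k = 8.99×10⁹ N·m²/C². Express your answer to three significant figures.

Only the electrostatic force acts, so mechanical energy is conserved: ½mv² = U₁ − U₂ = kQq(1/r₁ − 1/r₂).
U₁ − U₂ = (8.99×10⁹ N·m²/C²)(-4.25×10⁻⁶ C)(8.80×10⁻⁶ C)(1/0.787 − 1/0.264) = 0.846 J.
v = √(2·0.846/0.0131) = 11.4 m/s.

11.4 m/s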